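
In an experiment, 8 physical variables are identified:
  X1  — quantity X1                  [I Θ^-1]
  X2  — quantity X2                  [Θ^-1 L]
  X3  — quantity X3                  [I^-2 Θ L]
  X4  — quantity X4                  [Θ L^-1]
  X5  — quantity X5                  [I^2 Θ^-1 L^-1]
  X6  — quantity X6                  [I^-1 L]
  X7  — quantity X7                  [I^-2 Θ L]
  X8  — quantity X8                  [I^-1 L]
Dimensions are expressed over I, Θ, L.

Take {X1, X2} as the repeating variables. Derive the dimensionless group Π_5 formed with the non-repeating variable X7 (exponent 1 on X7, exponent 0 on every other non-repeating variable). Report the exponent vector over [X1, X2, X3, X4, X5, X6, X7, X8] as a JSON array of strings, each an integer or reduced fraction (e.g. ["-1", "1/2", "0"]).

["2", "-1", "0", "0", "0", "0", "1", "0"]

Dimensional matrix (I×Θ×L by X1×X2×X3×X4×X5×X6×X7×X8):
  I: [ 1  0 -2  0  2 -1 -2 -1]
  Θ: [-1 -1  1  1 -1  0  1  0]
  L: [ 0  1  1 -1 -1  1  1  1]
RREF → pivots at {X1,X2} ⇒ r = 2
Pivot set = {X1,X2}, free = {X3,X4,X5,X6,X7,X8}
RREF:
  r0: [   1    0   -2    0    2   -1   -2   -1]
  r1: [   0    1    1   -1   -1    1    1    1]
  r2: [   0    0    0    0    0    0    0    0]
Fix exponent of X7 at 1, X3 at 0, X4 at 0, X5 at 0, X6 at 0, X8 at 0; solve each RREF row for its pivot's exponent:
  r0: exp(X1) + (-2)·1 = 0 ⇒ exp(X1) = 2
  r1: exp(X2) + (1)·1 = 0 ⇒ exp(X2) = -1
Π_5 = X1^2 · X2^-1 · X7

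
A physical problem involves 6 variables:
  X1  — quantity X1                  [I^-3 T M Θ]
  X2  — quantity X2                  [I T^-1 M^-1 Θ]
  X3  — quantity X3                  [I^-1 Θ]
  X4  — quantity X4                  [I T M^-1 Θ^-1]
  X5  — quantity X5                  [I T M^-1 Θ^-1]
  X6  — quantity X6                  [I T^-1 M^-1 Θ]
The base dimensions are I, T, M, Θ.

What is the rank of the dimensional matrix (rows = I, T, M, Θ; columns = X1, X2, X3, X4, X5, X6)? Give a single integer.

3

Dimensional matrix (I×T×M×Θ by X1×X2×X3×X4×X5×X6):
  I: [-3  1 -1  1  1  1]
  T: [ 1 -1  0  1  1 -1]
  M: [ 1 -1  0 -1 -1 -1]
  Θ: [ 1  1  1 -1 -1  1]
RREF → pivots at {X1,X2,X4} ⇒ r = 3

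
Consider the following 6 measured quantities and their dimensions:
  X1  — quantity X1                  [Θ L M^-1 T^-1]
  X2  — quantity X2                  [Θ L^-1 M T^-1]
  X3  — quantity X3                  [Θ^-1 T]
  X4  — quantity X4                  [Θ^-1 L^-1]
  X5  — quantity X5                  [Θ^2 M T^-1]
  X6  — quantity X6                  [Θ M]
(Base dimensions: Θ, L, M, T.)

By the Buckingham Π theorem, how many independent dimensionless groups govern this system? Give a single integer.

Dimensional matrix (Θ×L×M×T by X1×X2×X3×X4×X5×X6):
  Θ: [ 1  1 -1 -1  2  1]
  L: [ 1 -1  0 -1  0  0]
  M: [-1  1  0  0  1  1]
  T: [-1 -1  1  0 -1  0]
RREF → pivots at {X1,X2,X4} ⇒ r = 3
6 vars − rank 3 = 3 Π groups

3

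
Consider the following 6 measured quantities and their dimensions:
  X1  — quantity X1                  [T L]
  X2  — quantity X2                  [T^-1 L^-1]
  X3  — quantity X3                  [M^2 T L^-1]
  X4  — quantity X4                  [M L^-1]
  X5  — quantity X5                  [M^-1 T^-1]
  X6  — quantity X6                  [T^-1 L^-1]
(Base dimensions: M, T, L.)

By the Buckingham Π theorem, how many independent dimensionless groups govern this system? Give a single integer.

Write exponents as rows M,T,L / cols X1,X2,X3,X4,X5,X6:
  M: [ 0  0  2  1 -1  0]
  T: [ 1 -1  1  0 -1 -1]
  L: [ 1 -1 -1 -1  0 -1]
Row reduction gives pivot columns X1,X3; rank = 2
n=6, r=2 ⇒ 4 dimensionless groups

4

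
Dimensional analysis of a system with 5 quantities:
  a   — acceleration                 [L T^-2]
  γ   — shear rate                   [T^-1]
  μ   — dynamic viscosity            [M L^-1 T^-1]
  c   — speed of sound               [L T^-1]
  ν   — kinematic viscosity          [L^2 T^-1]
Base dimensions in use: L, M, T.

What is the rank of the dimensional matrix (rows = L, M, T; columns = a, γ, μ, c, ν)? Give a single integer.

Exponent matrix [L,M,T] × [a,γ,μ,c,ν]:
  L: [ 1  0 -1  1  2]
  M: [ 0  0  1  0  0]
  T: [-2 -1 -1 -1 -1]
Row reduction gives pivot columns a,γ,μ; rank = 3

3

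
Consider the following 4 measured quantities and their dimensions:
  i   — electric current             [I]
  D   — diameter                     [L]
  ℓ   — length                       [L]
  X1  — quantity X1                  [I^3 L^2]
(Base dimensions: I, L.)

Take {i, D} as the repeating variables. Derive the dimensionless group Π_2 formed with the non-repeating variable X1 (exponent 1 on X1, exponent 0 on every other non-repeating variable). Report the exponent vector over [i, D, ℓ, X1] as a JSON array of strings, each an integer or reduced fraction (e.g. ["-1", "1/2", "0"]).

["-3", "-2", "0", "1"]

Write exponents as rows I,L / cols i,D,ℓ,X1:
  I: [ 1  0  0  3]
  L: [ 0  1  1  2]
Echelon form has 2 nonzero rows (pivots: i,D)
Pivot set = {i,D}, free = {ℓ,X1}
RREF:
  r0: [   1    0    0    3]
  r1: [   0    1    1    2]
Fix exponent of X1 at 1, ℓ at 0; solve each RREF row for its pivot's exponent:
  r0: exp(i) + (3)·1 = 0 ⇒ exp(i) = -3
  r1: exp(D) + (2)·1 = 0 ⇒ exp(D) = -2
Π_2 = i^-3 · D^-2 · X1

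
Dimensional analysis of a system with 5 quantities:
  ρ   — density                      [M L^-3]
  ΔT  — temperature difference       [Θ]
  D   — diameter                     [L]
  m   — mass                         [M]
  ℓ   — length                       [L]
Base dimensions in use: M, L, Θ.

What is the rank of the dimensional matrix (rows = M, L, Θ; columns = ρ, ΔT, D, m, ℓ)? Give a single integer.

3

Exponent matrix [M,L,Θ] × [ρ,ΔT,D,m,ℓ]:
  M: [ 1  0  0  1  0]
  L: [-3  0  1  0  1]
  Θ: [ 0  1  0  0  0]
Row reduction gives pivot columns ρ,ΔT,D; rank = 3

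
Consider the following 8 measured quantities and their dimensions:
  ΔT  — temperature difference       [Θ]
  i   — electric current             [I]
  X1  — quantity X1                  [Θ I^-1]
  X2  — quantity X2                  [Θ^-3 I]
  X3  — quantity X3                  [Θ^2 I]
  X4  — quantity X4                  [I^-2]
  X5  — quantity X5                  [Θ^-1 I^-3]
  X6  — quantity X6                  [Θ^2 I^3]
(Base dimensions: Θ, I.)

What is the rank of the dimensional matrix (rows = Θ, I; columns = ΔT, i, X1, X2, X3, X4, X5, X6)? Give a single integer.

2

Exponent matrix [Θ,I] × [ΔT,i,X1,X2,X3,X4,X5,X6]:
  Θ: [ 1  0  1 -3  2  0 -1  2]
  I: [ 0  1 -1  1  1 -2 -3  3]
Row reduction gives pivot columns ΔT,i; rank = 2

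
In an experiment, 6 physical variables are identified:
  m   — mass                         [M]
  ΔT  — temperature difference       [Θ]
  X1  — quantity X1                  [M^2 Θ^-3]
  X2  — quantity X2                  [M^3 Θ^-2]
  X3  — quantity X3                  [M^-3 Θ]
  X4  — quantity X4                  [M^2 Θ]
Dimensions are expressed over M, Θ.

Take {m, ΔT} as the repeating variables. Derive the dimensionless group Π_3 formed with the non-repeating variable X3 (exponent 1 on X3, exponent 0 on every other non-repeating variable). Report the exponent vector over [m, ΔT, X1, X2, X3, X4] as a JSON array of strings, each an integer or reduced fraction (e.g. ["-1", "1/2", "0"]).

["3", "-1", "0", "0", "1", "0"]

Write exponents as rows M,Θ / cols m,ΔT,X1,X2,X3,X4:
  M: [ 1  0  2  3 -3  2]
  Θ: [ 0  1 -3 -2  1  1]
Row reduction gives pivot columns m,ΔT; rank = 2
Pivot set = {m,ΔT}, free = {X1,X2,X3,X4}
RREF:
  r0: [   1    0    2    3   -3    2]
  r1: [   0    1   -3   -2    1    1]
Fix exponent of X3 at 1, X1 at 0, X2 at 0, X4 at 0; solve each RREF row for its pivot's exponent:
  r0: exp(m) + (-3)·1 = 0 ⇒ exp(m) = 3
  r1: exp(ΔT) + (1)·1 = 0 ⇒ exp(ΔT) = -1
Π_3 = m^3 · ΔT^-1 · X3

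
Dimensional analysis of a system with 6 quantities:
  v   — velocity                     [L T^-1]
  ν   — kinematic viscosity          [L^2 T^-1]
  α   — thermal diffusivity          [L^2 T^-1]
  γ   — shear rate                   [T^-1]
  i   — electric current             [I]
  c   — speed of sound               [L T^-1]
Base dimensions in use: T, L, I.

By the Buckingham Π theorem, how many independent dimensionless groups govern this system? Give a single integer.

3

Exponent matrix [T,L,I] × [v,ν,α,γ,i,c]:
  T: [-1 -1 -1 -1  0 -1]
  L: [ 1  2  2  0  0  1]
  I: [ 0  0  0  0  1  0]
Row reduction gives pivot columns v,ν,i; rank = 3
Π count = n − r = 6 − 3 = 3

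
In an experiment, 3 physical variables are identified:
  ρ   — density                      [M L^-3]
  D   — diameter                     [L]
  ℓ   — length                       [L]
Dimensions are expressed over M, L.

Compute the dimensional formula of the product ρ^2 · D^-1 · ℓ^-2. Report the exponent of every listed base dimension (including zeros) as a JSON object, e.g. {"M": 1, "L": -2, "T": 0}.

{"M": 2, "L": -9}

Exponent matrix [M,L] × [ρ,D,ℓ]:
  M: [ 1  0  0]
  L: [-3  1  1]
  [M]: (2)·1+(-1)·0+(-2)·0 = 2
  [L]: (2)·-3+(-1)·1+(-2)·1 = -9
⇒ M^2 L^-9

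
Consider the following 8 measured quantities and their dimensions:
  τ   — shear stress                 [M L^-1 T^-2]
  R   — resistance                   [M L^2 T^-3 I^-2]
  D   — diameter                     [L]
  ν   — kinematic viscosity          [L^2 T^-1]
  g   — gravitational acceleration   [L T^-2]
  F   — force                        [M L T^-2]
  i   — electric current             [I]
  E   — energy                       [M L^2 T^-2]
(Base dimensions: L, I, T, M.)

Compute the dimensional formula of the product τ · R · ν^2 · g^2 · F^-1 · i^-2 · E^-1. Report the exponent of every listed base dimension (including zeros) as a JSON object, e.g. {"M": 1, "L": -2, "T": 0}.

Dimensional matrix (L×I×T×M by τ×R×D×ν×g×F×i×E):
  L: [-1  2  1  2  1  1  0  2]
  I: [ 0 -2  0  0  0  0  1  0]
  T: [-2 -3  0 -1 -2 -2  0 -2]
  M: [ 1  1  0  0  0  1  0  1]
  [L]: (1)·-1+(1)·2+(2)·2+(2)·1+(-1)·1+(-2)·0+(-1)·2 = 4
  [I]: (1)·0+(1)·-2+(2)·0+(2)·0+(-1)·0+(-2)·1+(-1)·0 = -4
  [T]: (1)·-2+(1)·-3+(2)·-1+(2)·-2+(-1)·-2+(-2)·0+(-1)·-2 = -7
  [M]: (1)·1+(1)·1+(2)·0+(2)·0+(-1)·1+(-2)·0+(-1)·1 = 0
⇒ L^4 I^-4 T^-7

{"L": 4, "I": -4, "T": -7, "M": 0}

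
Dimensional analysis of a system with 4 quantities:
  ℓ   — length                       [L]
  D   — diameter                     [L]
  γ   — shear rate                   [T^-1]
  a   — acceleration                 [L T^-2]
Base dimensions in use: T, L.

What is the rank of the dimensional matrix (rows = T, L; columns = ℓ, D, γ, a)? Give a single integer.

2

Write exponents as rows T,L / cols ℓ,D,γ,a:
  T: [ 0  0 -1 -2]
  L: [ 1  1  0  1]
Echelon form has 2 nonzero rows (pivots: ℓ,γ)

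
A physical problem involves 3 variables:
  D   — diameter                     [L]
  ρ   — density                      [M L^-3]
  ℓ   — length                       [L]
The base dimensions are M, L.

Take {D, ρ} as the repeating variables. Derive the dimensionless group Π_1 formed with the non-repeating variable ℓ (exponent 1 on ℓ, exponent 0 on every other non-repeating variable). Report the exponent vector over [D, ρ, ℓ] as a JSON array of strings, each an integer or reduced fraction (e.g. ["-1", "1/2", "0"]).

["-1", "0", "1"]

Write exponents as rows M,L / cols D,ρ,ℓ:
  M: [ 0  1  0]
  L: [ 1 -3  1]
RREF → pivots at {D,ρ} ⇒ r = 2
Repeat: D,ρ; free: ℓ
RREF:
  r0: [   1    0    1]
  r1: [   0    1    0]
Fix exponent of ℓ at 1; solve each RREF row for its pivot's exponent:
  r0: exp(D) + (1)·1 = 0 ⇒ exp(D) = -1
  r1: exp(ρ) + (0)·1 = 0 ⇒ exp(ρ) = 0
Π_1 = D^-1 · ℓ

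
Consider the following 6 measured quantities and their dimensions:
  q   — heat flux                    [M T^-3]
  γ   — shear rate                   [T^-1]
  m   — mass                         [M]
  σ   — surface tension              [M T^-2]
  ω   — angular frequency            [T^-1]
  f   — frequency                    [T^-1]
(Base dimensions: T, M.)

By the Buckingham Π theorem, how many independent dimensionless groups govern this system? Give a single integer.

Write exponents as rows T,M / cols q,γ,m,σ,ω,f:
  T: [-3 -1  0 -2 -1 -1]
  M: [ 1  0  1  1  0  0]
Row reduction gives pivot columns q,γ; rank = 2
Π count = n − r = 6 − 2 = 4

4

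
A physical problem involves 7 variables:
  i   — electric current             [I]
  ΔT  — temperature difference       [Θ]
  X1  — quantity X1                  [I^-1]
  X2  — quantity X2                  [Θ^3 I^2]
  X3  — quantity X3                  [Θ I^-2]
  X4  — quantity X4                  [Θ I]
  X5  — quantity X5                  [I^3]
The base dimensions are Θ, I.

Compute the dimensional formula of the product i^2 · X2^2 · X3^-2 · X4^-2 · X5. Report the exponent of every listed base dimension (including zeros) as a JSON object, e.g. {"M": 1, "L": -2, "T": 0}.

Write exponents as rows Θ,I / cols i,ΔT,X1,X2,X3,X4,X5:
  Θ: [ 0  1  0  3  1  1  0]
  I: [ 1  0 -1  2 -2  1  3]
  [Θ]: (2)·0+(2)·3+(-2)·1+(-2)·1+(1)·0 = 2
  [I]: (2)·1+(2)·2+(-2)·-2+(-2)·1+(1)·3 = 11
⇒ Θ^2 I^11

{"Θ": 2, "I": 11}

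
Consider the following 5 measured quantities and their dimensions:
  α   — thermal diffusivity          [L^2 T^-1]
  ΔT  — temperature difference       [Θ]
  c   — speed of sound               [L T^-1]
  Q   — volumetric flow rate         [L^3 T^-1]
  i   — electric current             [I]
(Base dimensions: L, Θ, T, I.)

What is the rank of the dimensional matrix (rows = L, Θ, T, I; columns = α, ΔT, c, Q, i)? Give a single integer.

4

Dimensional matrix (L×Θ×T×I by α×ΔT×c×Q×i):
  L: [ 2  0  1  3  0]
  Θ: [ 0  1  0  0  0]
  T: [-1  0 -1 -1  0]
  I: [ 0  0  0  0  1]
Row reduction gives pivot columns α,ΔT,c,i; rank = 4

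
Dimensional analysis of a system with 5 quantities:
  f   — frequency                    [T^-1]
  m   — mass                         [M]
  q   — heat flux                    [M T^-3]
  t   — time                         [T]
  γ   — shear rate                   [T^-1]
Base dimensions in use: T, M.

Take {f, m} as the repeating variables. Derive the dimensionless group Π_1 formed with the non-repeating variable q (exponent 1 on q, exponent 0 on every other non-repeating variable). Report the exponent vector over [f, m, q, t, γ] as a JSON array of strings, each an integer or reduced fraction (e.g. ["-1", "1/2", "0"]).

Exponent matrix [T,M] × [f,m,q,t,γ]:
  T: [-1  0 -3  1 -1]
  M: [ 0  1  1  0  0]
RREF → pivots at {f,m} ⇒ r = 2
Pivot set = {f,m}, free = {q,t,γ}
RREF:
  r0: [   1    0    3   -1    1]
  r1: [   0    1    1    0    0]
Fix exponent of q at 1, t at 0, γ at 0; solve each RREF row for its pivot's exponent:
  r0: exp(f) + (3)·1 = 0 ⇒ exp(f) = -3
  r1: exp(m) + (1)·1 = 0 ⇒ exp(m) = -1
Π_1 = f^-3 · m^-1 · q

["-3", "-1", "1", "0", "0"]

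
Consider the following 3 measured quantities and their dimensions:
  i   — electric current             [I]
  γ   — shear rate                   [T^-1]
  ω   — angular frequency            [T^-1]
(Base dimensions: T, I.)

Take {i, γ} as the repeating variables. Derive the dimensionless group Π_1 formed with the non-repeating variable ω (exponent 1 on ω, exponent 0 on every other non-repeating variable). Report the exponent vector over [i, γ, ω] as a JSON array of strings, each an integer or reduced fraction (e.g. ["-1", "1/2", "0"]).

["0", "-1", "1"]

Dimensional matrix (T×I by i×γ×ω):
  T: [ 0 -1 -1]
  I: [ 1  0  0]
RREF → pivots at {i,γ} ⇒ r = 2
Repeat: i,γ; free: ω
RREF:
  r0: [   1    0    0]
  r1: [   0    1    1]
Fix exponent of ω at 1; solve each RREF row for its pivot's exponent:
  r0: exp(i) + (0)·1 = 0 ⇒ exp(i) = 0
  r1: exp(γ) + (1)·1 = 0 ⇒ exp(γ) = -1
Π_1 = γ^-1 · ω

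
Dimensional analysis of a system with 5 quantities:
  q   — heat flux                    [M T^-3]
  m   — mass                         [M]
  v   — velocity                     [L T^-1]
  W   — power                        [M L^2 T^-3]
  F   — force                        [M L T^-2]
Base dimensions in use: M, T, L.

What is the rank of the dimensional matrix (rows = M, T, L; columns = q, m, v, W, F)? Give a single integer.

3

Dimensional matrix (M×T×L by q×m×v×W×F):
  M: [ 1  1  0  1  1]
  T: [-3  0 -1 -3 -2]
  L: [ 0  0  1  2  1]
Echelon form has 3 nonzero rows (pivots: q,m,v)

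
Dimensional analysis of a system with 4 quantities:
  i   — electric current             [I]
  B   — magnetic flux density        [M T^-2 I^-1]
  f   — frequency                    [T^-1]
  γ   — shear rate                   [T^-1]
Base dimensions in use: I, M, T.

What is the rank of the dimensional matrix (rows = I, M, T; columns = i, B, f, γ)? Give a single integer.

Dimensional matrix (I×M×T by i×B×f×γ):
  I: [ 1 -1  0  0]
  M: [ 0  1  0  0]
  T: [ 0 -2 -1 -1]
Echelon form has 3 nonzero rows (pivots: i,B,f)

3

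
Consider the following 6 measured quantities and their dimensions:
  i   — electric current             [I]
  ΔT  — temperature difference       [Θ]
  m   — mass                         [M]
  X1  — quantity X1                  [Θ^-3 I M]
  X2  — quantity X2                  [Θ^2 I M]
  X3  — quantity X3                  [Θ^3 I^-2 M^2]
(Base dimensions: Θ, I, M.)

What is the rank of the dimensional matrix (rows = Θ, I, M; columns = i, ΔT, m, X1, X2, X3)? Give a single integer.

3

Exponent matrix [Θ,I,M] × [i,ΔT,m,X1,X2,X3]:
  Θ: [ 0  1  0 -3  2  3]
  I: [ 1  0  0  1  1 -2]
  M: [ 0  0  1  1  1  2]
Echelon form has 3 nonzero rows (pivots: i,ΔT,m)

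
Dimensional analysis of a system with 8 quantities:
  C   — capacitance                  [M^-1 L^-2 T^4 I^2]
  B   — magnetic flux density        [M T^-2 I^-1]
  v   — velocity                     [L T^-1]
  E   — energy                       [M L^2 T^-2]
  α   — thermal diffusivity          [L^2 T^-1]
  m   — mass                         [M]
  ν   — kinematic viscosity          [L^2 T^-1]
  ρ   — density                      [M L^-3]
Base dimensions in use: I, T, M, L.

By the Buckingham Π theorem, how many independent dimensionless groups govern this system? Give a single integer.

4

Write exponents as rows I,T,M,L / cols C,B,v,E,α,m,ν,ρ:
  I: [ 2 -1  0  0  0  0  0  0]
  T: [ 4 -2 -1 -2 -1  0 -1  0]
  M: [-1  1  0  1  0  1  0  1]
  L: [-2  0  1  2  2  0  2 -3]
Row reduction gives pivot columns C,B,v,E; rank = 4
8 vars − rank 4 = 4 Π groups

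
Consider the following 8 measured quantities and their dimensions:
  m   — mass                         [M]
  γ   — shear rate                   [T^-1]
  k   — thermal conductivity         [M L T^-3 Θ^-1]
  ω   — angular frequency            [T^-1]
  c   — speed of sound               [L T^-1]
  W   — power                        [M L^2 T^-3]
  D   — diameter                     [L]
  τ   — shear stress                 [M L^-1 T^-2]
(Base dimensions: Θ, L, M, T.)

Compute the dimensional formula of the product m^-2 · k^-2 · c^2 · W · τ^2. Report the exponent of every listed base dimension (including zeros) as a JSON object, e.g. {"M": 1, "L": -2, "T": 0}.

Dimensional matrix (Θ×L×M×T by m×γ×k×ω×c×W×D×τ):
  Θ: [ 0  0 -1  0  0  0  0  0]
  L: [ 0  0  1  0  1  2  1 -1]
  M: [ 1  0  1  0  0  1  0  1]
  T: [ 0 -1 -3 -1 -1 -3  0 -2]
  [Θ]: (-2)·0+(-2)·-1+(2)·0+(1)·0+(2)·0 = 2
  [L]: (-2)·0+(-2)·1+(2)·1+(1)·2+(2)·-1 = 0
  [M]: (-2)·1+(-2)·1+(2)·0+(1)·1+(2)·1 = -1
  [T]: (-2)·0+(-2)·-3+(2)·-1+(1)·-3+(2)·-2 = -3
⇒ Θ^2 M^-1 T^-3

{"Θ": 2, "L": 0, "M": -1, "T": -3}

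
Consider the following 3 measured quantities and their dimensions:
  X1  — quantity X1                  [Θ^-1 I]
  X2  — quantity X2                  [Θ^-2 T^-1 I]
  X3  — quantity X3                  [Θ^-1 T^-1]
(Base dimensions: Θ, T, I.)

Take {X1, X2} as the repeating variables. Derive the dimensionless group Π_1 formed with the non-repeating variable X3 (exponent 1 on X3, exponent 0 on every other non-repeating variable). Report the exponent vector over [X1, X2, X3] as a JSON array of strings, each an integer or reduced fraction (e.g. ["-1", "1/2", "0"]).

["1", "-1", "1"]

Write exponents as rows Θ,T,I / cols X1,X2,X3:
  Θ: [-1 -2 -1]
  T: [ 0 -1 -1]
  I: [ 1  1  0]
Echelon form has 2 nonzero rows (pivots: X1,X2)
Repeat: X1,X2; free: X3
RREF:
  r0: [   1    0   -1]
  r1: [   0    1    1]
  r2: [   0    0    0]
Fix exponent of X3 at 1; solve each RREF row for its pivot's exponent:
  r0: exp(X1) + (-1)·1 = 0 ⇒ exp(X1) = 1
  r1: exp(X2) + (1)·1 = 0 ⇒ exp(X2) = -1
Π_1 = X1 · X2^-1 · X3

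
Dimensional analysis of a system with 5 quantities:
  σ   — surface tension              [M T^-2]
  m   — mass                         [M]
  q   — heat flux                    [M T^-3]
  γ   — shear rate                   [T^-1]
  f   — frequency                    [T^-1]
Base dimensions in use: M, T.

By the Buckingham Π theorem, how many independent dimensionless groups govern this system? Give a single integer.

3

Write exponents as rows M,T / cols σ,m,q,γ,f:
  M: [ 1  1  1  0  0]
  T: [-2  0 -3 -1 -1]
RREF → pivots at {σ,m} ⇒ r = 2
n=5, r=2 ⇒ 3 dimensionless groups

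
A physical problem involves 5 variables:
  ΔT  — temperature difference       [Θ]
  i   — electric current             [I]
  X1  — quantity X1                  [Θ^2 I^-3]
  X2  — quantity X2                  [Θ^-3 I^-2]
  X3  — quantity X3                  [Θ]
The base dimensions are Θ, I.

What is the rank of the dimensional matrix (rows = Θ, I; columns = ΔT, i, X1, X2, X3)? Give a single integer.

2

Exponent matrix [Θ,I] × [ΔT,i,X1,X2,X3]:
  Θ: [ 1  0  2 -3  1]
  I: [ 0  1 -3 -2  0]
RREF → pivots at {ΔT,i} ⇒ r = 2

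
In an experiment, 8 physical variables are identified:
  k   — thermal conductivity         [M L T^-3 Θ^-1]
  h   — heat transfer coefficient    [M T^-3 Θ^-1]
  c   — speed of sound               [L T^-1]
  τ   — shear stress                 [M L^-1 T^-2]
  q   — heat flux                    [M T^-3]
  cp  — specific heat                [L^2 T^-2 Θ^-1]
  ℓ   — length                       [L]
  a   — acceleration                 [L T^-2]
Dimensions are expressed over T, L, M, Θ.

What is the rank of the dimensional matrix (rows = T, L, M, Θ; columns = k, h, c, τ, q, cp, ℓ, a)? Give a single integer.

4

Dimensional matrix (T×L×M×Θ by k×h×c×τ×q×cp×ℓ×a):
  T: [-3 -3 -1 -2 -3 -2  0 -2]
  L: [ 1  0  1 -1  0  2  1  1]
  M: [ 1  1  0  1  1  0  0  0]
  Θ: [-1 -1  0  0  0 -1  0  0]
Row reduction gives pivot columns k,h,c,τ; rank = 4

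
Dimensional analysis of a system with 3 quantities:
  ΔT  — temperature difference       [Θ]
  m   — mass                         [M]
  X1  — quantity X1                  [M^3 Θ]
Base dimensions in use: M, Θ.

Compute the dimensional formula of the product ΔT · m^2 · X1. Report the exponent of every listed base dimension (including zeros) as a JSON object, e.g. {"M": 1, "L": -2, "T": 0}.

{"M": 5, "Θ": 2}

Dimensional matrix (M×Θ by ΔT×m×X1):
  M: [ 0  1  3]
  Θ: [ 1  0  1]
  [M]: (1)·0+(2)·1+(1)·3 = 5
  [Θ]: (1)·1+(2)·0+(1)·1 = 2
⇒ M^5 Θ^2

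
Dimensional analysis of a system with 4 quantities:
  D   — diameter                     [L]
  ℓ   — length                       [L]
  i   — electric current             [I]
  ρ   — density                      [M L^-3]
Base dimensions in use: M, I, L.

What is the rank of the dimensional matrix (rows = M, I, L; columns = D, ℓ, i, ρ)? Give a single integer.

3

Dimensional matrix (M×I×L by D×ℓ×i×ρ):
  M: [ 0  0  0  1]
  I: [ 0  0  1  0]
  L: [ 1  1  0 -3]
RREF → pivots at {D,i,ρ} ⇒ r = 3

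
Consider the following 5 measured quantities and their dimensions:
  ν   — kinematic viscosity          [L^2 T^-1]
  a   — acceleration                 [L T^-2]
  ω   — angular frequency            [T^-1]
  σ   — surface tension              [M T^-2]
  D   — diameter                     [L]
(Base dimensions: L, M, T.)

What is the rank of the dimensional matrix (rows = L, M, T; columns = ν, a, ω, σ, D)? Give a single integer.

3

Exponent matrix [L,M,T] × [ν,a,ω,σ,D]:
  L: [ 2  1  0  0  1]
  M: [ 0  0  0  1  0]
  T: [-1 -2 -1 -2  0]
Echelon form has 3 nonzero rows (pivots: ν,a,σ)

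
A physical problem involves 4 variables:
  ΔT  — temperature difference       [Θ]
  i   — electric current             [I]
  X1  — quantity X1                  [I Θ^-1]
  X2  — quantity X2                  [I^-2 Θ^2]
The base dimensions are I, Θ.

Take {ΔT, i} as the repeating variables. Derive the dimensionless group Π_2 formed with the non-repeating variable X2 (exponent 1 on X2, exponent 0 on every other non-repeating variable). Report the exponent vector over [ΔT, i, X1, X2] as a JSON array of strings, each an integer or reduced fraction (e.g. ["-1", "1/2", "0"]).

["-2", "2", "0", "1"]

Write exponents as rows I,Θ / cols ΔT,i,X1,X2:
  I: [ 0  1  1 -2]
  Θ: [ 1  0 -1  2]
Row reduction gives pivot columns ΔT,i; rank = 2
Repeat: ΔT,i; free: X1,X2
RREF:
  r0: [   1    0   -1    2]
  r1: [   0    1    1   -2]
Fix exponent of X2 at 1, X1 at 0; solve each RREF row for its pivot's exponent:
  r0: exp(ΔT) + (2)·1 = 0 ⇒ exp(ΔT) = -2
  r1: exp(i) + (-2)·1 = 0 ⇒ exp(i) = 2
Π_2 = ΔT^-2 · i^2 · X2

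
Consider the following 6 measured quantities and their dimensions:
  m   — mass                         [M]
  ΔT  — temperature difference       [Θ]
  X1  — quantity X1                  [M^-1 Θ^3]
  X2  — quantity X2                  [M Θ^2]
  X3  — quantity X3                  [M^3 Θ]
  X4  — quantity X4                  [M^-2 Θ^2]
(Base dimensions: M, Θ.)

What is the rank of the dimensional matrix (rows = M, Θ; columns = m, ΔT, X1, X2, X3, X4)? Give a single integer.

2

Write exponents as rows M,Θ / cols m,ΔT,X1,X2,X3,X4:
  M: [ 1  0 -1  1  3 -2]
  Θ: [ 0  1  3  2  1  2]
Row reduction gives pivot columns m,ΔT; rank = 2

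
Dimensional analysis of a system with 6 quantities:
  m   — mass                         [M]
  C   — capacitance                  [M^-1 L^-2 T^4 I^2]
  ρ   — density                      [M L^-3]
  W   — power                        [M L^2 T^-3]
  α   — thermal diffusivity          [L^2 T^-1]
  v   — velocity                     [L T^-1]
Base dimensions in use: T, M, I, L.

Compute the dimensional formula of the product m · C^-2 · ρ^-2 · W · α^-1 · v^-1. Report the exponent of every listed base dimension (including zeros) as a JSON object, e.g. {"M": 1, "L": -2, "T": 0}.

Dimensional matrix (T×M×I×L by m×C×ρ×W×α×v):
  T: [ 0  4  0 -3 -1 -1]
  M: [ 1 -1  1  1  0  0]
  I: [ 0  2  0  0  0  0]
  L: [ 0 -2 -3  2  2  1]
  [T]: (1)·0+(-2)·4+(-2)·0+(1)·-3+(-1)·-1+(-1)·-1 = -9
  [M]: (1)·1+(-2)·-1+(-2)·1+(1)·1+(-1)·0+(-1)·0 = 2
  [I]: (1)·0+(-2)·2+(-2)·0+(1)·0+(-1)·0+(-1)·0 = -4
  [L]: (1)·0+(-2)·-2+(-2)·-3+(1)·2+(-1)·2+(-1)·1 = 9
⇒ T^-9 M^2 I^-4 L^9

{"T": -9, "M": 2, "I": -4, "L": 9}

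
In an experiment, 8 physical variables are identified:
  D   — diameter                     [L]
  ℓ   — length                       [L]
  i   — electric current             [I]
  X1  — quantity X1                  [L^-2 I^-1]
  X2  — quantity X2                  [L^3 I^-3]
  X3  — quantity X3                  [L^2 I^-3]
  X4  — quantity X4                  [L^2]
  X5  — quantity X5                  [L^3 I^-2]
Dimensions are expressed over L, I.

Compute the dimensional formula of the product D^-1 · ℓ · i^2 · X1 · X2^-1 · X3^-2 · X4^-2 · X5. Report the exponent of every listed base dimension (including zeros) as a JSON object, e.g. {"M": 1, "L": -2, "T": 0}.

Exponent matrix [L,I] × [D,ℓ,i,X1,X2,X3,X4,X5]:
  L: [ 1  1  0 -2  3  2  2  3]
  I: [ 0  0  1 -1 -3 -3  0 -2]
  [L]: (-1)·1+(1)·1+(2)·0+(1)·-2+(-1)·3+(-2)·2+(-2)·2+(1)·3 = -10
  [I]: (-1)·0+(1)·0+(2)·1+(1)·-1+(-1)·-3+(-2)·-3+(-2)·0+(1)·-2 = 8
⇒ L^-10 I^8

{"L": -10, "I": 8}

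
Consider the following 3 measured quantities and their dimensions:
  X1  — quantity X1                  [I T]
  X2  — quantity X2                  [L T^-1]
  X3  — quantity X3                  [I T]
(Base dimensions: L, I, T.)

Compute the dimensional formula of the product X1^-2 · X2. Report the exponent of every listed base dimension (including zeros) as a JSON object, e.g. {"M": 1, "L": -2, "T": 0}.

Write exponents as rows L,I,T / cols X1,X2,X3:
  L: [ 0  1  0]
  I: [ 1  0  1]
  T: [ 1 -1  1]
  [L]: (-2)·0+(1)·1 = 1
  [I]: (-2)·1+(1)·0 = -2
  [T]: (-2)·1+(1)·-1 = -3
⇒ L I^-2 T^-3

{"L": 1, "I": -2, "T": -3}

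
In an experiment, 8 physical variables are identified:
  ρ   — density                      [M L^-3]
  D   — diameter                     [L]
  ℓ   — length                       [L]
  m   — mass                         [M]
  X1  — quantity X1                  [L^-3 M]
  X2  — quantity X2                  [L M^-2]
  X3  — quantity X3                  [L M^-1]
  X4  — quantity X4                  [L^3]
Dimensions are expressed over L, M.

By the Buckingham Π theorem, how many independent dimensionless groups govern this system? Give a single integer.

6

Exponent matrix [L,M] × [ρ,D,ℓ,m,X1,X2,X3,X4]:
  L: [-3  1  1  0 -3  1  1  3]
  M: [ 1  0  0  1  1 -2 -1  0]
Row reduction gives pivot columns ρ,D; rank = 2
Π count = n − r = 8 − 2 = 6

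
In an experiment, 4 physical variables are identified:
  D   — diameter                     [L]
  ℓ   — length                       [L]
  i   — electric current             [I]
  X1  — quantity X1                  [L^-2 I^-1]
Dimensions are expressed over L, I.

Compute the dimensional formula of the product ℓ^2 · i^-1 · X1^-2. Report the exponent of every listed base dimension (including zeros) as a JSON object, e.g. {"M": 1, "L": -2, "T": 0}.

Dimensional matrix (L×I by D×ℓ×i×X1):
  L: [ 1  1  0 -2]
  I: [ 0  0  1 -1]
  [L]: (2)·1+(-1)·0+(-2)·-2 = 6
  [I]: (2)·0+(-1)·1+(-2)·-1 = 1
⇒ L^6 I

{"L": 6, "I": 1}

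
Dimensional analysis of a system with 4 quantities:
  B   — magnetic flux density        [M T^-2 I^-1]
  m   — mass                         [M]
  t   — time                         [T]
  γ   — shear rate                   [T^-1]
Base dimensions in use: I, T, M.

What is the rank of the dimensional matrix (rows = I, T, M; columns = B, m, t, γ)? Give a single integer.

Dimensional matrix (I×T×M by B×m×t×γ):
  I: [-1  0  0  0]
  T: [-2  0  1 -1]
  M: [ 1  1  0  0]
RREF → pivots at {B,m,t} ⇒ r = 3

3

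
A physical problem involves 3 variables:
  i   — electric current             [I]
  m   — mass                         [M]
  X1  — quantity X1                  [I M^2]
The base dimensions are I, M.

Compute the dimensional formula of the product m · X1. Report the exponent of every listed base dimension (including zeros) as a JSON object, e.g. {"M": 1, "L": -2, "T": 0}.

{"I": 1, "M": 3}

Write exponents as rows I,M / cols i,m,X1:
  I: [ 1  0  1]
  M: [ 0  1  2]
  [I]: (1)·0+(1)·1 = 1
  [M]: (1)·1+(1)·2 = 3
⇒ I M^3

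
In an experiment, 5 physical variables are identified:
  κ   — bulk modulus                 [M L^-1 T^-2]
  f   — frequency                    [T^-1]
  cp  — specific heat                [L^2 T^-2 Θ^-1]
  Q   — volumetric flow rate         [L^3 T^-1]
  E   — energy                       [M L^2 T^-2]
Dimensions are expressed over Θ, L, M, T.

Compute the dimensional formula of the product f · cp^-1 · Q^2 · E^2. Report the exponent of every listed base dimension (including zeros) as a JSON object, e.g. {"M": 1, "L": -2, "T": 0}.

Write exponents as rows Θ,L,M,T / cols κ,f,cp,Q,E:
  Θ: [ 0  0 -1  0  0]
  L: [-1  0  2  3  2]
  M: [ 1  0  0  0  1]
  T: [-2 -1 -2 -1 -2]
  [Θ]: (1)·0+(-1)·-1+(2)·0+(2)·0 = 1
  [L]: (1)·0+(-1)·2+(2)·3+(2)·2 = 8
  [M]: (1)·0+(-1)·0+(2)·0+(2)·1 = 2
  [T]: (1)·-1+(-1)·-2+(2)·-1+(2)·-2 = -5
⇒ Θ L^8 M^2 T^-5

{"Θ": 1, "L": 8, "M": 2, "T": -5}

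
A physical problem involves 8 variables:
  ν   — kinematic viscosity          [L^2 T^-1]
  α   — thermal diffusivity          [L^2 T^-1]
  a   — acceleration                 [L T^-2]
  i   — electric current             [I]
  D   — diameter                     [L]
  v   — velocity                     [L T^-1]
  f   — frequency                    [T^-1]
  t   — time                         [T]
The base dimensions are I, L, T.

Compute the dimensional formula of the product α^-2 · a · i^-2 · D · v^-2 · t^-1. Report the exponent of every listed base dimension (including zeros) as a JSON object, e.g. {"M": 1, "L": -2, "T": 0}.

{"I": -2, "L": -4, "T": 1}

Exponent matrix [I,L,T] × [ν,α,a,i,D,v,f,t]:
  I: [ 0  0  0  1  0  0  0  0]
  L: [ 2  2  1  0  1  1  0  0]
  T: [-1 -1 -2  0  0 -1 -1  1]
  [I]: (-2)·0+(1)·0+(-2)·1+(1)·0+(-2)·0+(-1)·0 = -2
  [L]: (-2)·2+(1)·1+(-2)·0+(1)·1+(-2)·1+(-1)·0 = -4
  [T]: (-2)·-1+(1)·-2+(-2)·0+(1)·0+(-2)·-1+(-1)·1 = 1
⇒ I^-2 L^-4 T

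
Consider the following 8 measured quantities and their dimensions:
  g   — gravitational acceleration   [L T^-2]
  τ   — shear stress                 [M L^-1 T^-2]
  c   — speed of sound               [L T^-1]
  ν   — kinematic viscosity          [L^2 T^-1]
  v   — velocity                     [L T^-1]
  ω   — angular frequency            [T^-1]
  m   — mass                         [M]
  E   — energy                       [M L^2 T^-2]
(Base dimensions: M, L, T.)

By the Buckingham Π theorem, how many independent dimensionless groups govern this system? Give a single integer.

5

Exponent matrix [M,L,T] × [g,τ,c,ν,v,ω,m,E]:
  M: [ 0  1  0  0  0  0  1  1]
  L: [ 1 -1  1  2  1  0  0  2]
  T: [-2 -2 -1 -1 -1 -1  0 -2]
Row reduction gives pivot columns g,τ,c; rank = 3
n=8, r=3 ⇒ 5 dimensionless groups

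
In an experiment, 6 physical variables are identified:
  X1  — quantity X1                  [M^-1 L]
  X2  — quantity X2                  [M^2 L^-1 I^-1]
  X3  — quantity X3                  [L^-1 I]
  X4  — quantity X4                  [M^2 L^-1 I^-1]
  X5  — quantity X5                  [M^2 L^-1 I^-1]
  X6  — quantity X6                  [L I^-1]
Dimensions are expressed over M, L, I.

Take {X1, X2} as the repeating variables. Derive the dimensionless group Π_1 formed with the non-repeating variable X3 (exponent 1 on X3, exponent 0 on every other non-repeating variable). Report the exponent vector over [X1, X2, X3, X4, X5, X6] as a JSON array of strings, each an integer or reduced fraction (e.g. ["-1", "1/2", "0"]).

Write exponents as rows M,L,I / cols X1,X2,X3,X4,X5,X6:
  M: [-1  2  0  2  2  0]
  L: [ 1 -1 -1 -1 -1  1]
  I: [ 0 -1  1 -1 -1 -1]
RREF → pivots at {X1,X2} ⇒ r = 2
Pivot set = {X1,X2}, free = {X3,X4,X5,X6}
RREF:
  r0: [   1    0   -2    0    0    2]
  r1: [   0    1   -1    1    1    1]
  r2: [   0    0    0    0    0    0]
Fix exponent of X3 at 1, X4 at 0, X5 at 0, X6 at 0; solve each RREF row for its pivot's exponent:
  r0: exp(X1) + (-2)·1 = 0 ⇒ exp(X1) = 2
  r1: exp(X2) + (-1)·1 = 0 ⇒ exp(X2) = 1
Π_1 = X1^2 · X2 · X3

["2", "1", "1", "0", "0", "0"]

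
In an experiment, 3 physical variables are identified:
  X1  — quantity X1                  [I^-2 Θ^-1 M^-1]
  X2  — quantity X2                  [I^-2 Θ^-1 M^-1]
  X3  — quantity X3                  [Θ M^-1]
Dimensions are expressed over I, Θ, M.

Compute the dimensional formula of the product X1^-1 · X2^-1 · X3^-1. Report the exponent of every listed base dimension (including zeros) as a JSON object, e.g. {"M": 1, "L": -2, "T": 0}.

{"I": 4, "Θ": 1, "M": 3}

Write exponents as rows I,Θ,M / cols X1,X2,X3:
  I: [-2 -2  0]
  Θ: [-1 -1  1]
  M: [-1 -1 -1]
  [I]: (-1)·-2+(-1)·-2+(-1)·0 = 4
  [Θ]: (-1)·-1+(-1)·-1+(-1)·1 = 1
  [M]: (-1)·-1+(-1)·-1+(-1)·-1 = 3
⇒ I^4 Θ M^3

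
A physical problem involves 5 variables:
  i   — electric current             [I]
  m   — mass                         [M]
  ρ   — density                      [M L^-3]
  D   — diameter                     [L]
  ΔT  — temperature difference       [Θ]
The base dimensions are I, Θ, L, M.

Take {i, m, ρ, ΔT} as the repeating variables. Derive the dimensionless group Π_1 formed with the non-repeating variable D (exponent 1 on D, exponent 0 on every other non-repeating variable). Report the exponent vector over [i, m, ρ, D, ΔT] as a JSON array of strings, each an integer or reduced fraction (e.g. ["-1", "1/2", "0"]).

Dimensional matrix (I×Θ×L×M by i×m×ρ×D×ΔT):
  I: [ 1  0  0  0  0]
  Θ: [ 0  0  0  0  1]
  L: [ 0  0 -3  1  0]
  M: [ 0  1  1  0  0]
Echelon form has 4 nonzero rows (pivots: i,m,ρ,ΔT)
Pivot set = {i,m,ρ,ΔT}, free = {D}
RREF:
  r0: [   1    0    0    0    0]
  r1: [   0    1    0  1/3    0]
  r2: [   0    0    1 -1/3    0]
  r3: [   0    0    0    0    1]
Fix exponent of D at 1; solve each RREF row for its pivot's exponent:
  r0: exp(i) + (0)·1 = 0 ⇒ exp(i) = 0
  r1: exp(m) + (1/3)·1 = 0 ⇒ exp(m) = -1/3
  r2: exp(ρ) + (-1/3)·1 = 0 ⇒ exp(ρ) = 1/3
  r3: exp(ΔT) + (0)·1 = 0 ⇒ exp(ΔT) = 0
Π_1 = m^(-1/3) · ρ^(1/3) · D

["0", "-1/3", "1/3", "1", "0"]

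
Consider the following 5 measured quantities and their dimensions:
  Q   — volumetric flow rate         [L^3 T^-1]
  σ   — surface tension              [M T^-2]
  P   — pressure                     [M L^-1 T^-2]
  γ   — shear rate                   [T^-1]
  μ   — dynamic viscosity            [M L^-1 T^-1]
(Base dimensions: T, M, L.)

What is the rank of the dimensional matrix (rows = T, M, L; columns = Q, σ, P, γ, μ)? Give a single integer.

3

Dimensional matrix (T×M×L by Q×σ×P×γ×μ):
  T: [-1 -2 -2 -1 -1]
  M: [ 0  1  1  0  1]
  L: [ 3  0 -1  0 -1]
Row reduction gives pivot columns Q,σ,P; rank = 3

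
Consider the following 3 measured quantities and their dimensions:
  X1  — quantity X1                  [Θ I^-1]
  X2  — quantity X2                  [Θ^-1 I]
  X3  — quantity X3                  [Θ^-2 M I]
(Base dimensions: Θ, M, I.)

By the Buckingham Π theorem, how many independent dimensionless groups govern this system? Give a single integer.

1

Exponent matrix [Θ,M,I] × [X1,X2,X3]:
  Θ: [ 1 -1 -2]
  M: [ 0  0  1]
  I: [-1  1  1]
Row reduction gives pivot columns X1,X3; rank = 2
Π count = n − r = 3 − 2 = 1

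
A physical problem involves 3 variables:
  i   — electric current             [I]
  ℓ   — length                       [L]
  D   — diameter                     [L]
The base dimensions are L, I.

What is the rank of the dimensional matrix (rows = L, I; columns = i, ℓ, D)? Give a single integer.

Dimensional matrix (L×I by i×ℓ×D):
  L: [ 0  1  1]
  I: [ 1  0  0]
Row reduction gives pivot columns i,ℓ; rank = 2

2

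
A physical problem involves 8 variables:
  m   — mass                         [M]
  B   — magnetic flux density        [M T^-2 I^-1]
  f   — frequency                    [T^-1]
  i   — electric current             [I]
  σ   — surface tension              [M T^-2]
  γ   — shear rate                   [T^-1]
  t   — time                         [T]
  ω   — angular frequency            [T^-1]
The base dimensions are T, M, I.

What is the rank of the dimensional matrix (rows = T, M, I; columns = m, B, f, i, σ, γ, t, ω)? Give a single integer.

Dimensional matrix (T×M×I by m×B×f×i×σ×γ×t×ω):
  T: [ 0 -2 -1  0 -2 -1  1 -1]
  M: [ 1  1  0  0  1  0  0  0]
  I: [ 0 -1  0  1  0  0  0  0]
Echelon form has 3 nonzero rows (pivots: m,B,f)

3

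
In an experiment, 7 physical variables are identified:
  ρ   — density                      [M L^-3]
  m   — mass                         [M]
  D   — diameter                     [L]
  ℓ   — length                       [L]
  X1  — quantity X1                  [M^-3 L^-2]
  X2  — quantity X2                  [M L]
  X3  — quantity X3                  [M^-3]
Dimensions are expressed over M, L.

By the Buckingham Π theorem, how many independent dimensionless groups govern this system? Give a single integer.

5

Dimensional matrix (M×L by ρ×m×D×ℓ×X1×X2×X3):
  M: [ 1  1  0  0 -3  1 -3]
  L: [-3  0  1  1 -2  1  0]
Row reduction gives pivot columns ρ,m; rank = 2
7 vars − rank 2 = 5 Π groups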